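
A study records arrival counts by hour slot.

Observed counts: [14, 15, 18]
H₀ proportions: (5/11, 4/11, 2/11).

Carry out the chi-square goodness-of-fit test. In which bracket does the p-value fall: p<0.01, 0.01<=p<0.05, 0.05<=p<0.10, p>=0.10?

n = 47; E_i = n·p_i = [21.36, 17.09, 8.55]
χ² = (14−21.36)²/21.36 + (15−17.09)²/17.09 + (18−8.55)²/8.55 = 13.2543
df = 2
p-value (upper-tail) = 0.00132
→ bracket: p<0.01

p-value bracket: p<0.01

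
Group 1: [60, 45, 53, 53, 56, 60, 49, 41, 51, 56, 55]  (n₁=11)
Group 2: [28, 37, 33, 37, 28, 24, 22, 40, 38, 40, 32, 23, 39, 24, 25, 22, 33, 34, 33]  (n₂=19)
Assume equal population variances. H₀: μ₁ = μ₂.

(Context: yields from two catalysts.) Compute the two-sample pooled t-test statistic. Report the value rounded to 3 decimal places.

test statistic = 9.073

x̄₁=52.636, s₁=5.887, n₁=11
x̄₂=31.158, s₂=6.440, n₂=19
s_p² = [10·5.887² + 18·6.440²]/28 = 39.0383
SE = √(s_p²·(1/11+1/19)) = 2.3672
t = (52.636−31.158)/2.3672 = 9.0734
df = 28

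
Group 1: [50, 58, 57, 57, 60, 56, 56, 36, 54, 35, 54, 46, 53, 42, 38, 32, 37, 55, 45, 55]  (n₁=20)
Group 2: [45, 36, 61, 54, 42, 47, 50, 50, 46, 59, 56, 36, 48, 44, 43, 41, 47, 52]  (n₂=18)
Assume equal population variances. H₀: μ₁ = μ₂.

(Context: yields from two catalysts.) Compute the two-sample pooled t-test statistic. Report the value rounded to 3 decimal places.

x̄₁=48.800, s₁=9.059, n₁=20
x̄₂=47.611, s₂=7.031, n₂=18
s_p² = [19·9.059² + 17·7.031²]/36 = 66.6522
SE = √(s_p²·(1/20+1/18)) = 2.6525
t = (48.800−47.611)/2.6525 = 0.4482
df = 36

test statistic = 0.448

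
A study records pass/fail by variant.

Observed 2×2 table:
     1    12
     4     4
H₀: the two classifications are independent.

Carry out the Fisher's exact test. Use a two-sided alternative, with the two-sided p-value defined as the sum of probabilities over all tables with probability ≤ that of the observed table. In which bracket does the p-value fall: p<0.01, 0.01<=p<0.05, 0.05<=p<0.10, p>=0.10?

Margins: r₁=13, r₂=8, c₁=5, c₂=16, n=21
p_obs = C(13,1)·C(8,4)/C(21,5); sum pmf over tables with pmf ≤ p_obs
p-value (two-sided) = 0.04747
→ bracket: 0.01<=p<0.05

p-value bracket: 0.01<=p<0.05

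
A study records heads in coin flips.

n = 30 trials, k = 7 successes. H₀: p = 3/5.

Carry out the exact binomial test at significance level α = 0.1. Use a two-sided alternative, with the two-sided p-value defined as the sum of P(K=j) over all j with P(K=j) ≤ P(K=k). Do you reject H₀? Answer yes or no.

reject H₀: yes

Exact binomial: n=30, k=7, p₀=3/5=0.6000
P(X=j) = C(n,j)·p₀^j·(1−p₀)^(n−j); p = Σ P(X=j) over j with P(X=j) ≤ P(X=7)
p-value (two-sided) = 0.00005
At α=0.1: p < α → reject H₀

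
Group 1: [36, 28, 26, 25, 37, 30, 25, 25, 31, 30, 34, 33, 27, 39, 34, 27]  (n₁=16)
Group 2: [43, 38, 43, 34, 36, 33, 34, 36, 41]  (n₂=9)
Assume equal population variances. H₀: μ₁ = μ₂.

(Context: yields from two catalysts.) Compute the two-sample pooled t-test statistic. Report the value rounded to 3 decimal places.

test statistic = -3.905

x̄₁=30.438, s₁=4.604, n₁=16
x̄₂=37.556, s₂=3.909, n₂=9
s_p² = [15·4.604² + 8·3.909²]/23 = 19.1374
SE = √(s_p²·(1/16+1/9)) = 1.8228
t = (30.438−37.556)/1.8228 = -3.9051
df = 23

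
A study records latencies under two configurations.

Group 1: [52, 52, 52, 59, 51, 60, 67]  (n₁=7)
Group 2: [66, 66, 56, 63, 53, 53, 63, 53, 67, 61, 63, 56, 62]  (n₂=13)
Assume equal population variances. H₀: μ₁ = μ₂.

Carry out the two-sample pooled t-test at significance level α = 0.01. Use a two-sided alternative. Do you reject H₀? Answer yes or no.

reject H₀: no

x̄₁=56.143, s₁=6.040, n₁=7
x̄₂=60.154, s₂=5.257, n₂=13
s_p² = [6·6.040² + 12·5.257²]/18 = 30.5861
SE = √(s_p²·(1/7+1/13)) = 2.5927
t = (56.143−60.154)/2.5927 = -1.5470
df = 18
p-value (two-sided) = 0.13926
At α=0.01: p ≥ α → fail to reject H₀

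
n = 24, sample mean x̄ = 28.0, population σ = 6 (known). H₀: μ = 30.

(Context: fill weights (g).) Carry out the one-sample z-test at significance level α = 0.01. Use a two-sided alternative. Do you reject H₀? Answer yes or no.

reject H₀: no

SE = σ/√n = 6/√24 = 1.2247
z = (x̄−μ₀)/SE = (28.0−30)/1.2247 = -1.6330
p-value (two-sided) = 0.10247
At α=0.01: p ≥ α → fail to reject H₀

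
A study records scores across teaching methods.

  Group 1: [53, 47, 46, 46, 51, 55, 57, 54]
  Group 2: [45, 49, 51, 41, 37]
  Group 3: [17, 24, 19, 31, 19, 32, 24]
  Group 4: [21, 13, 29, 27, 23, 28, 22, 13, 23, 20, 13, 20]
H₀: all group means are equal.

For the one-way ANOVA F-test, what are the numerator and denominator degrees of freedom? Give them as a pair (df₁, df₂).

k = 4 groups, N = 32 total
df = (k−1, N−k) = (4−1, 32−4) = (3, 28)

degrees of freedom = [3, 28]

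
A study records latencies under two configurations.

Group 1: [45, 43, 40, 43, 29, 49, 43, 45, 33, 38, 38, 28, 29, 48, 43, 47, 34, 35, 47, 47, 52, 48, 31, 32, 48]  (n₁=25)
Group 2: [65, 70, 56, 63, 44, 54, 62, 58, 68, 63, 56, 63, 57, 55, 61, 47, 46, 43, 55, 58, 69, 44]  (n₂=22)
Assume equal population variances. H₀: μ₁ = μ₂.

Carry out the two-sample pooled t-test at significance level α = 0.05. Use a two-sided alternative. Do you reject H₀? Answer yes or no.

reject H₀: yes

x̄₁=40.600, s₁=7.331, n₁=25
x̄₂=57.136, s₂=8.231, n₂=22
s_p² = [24·7.331² + 21·8.231²]/45 = 60.2798
SE = √(s_p²·(1/25+1/22)) = 2.2696
t = (40.600−57.136)/2.2696 = -7.2860
df = 45
p-value (two-sided) = 0.00000
At α=0.05: p < α → reject H₀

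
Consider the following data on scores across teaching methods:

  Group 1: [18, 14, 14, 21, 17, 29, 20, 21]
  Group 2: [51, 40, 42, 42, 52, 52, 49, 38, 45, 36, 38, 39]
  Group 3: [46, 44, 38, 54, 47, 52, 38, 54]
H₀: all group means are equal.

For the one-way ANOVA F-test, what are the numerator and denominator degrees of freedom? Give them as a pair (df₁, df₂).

k = 3 groups, N = 28 total
df = (k−1, N−k) = (3−1, 28−3) = (2, 25)

degrees of freedom = [2, 25]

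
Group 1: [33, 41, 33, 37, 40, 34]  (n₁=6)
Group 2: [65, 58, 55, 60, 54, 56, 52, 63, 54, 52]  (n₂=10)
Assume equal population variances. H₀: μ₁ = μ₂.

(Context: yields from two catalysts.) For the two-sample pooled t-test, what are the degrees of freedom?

degrees of freedom = 14

df = n₁ + n₂ − 2 = 6 + 10 − 2 = 14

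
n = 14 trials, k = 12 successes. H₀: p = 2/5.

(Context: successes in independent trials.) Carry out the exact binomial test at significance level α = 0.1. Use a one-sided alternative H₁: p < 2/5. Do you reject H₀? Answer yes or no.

Exact binomial: n=14, k=12, p₀=2/5=0.4000
P(X≤12) from Σ C(n,i)·p₀^i·(1−p₀)^(n−i)
p-value (one-sided, H₁ less) = 0.99994
At α=0.1: p ≥ α → fail to reject H₀

reject H₀: no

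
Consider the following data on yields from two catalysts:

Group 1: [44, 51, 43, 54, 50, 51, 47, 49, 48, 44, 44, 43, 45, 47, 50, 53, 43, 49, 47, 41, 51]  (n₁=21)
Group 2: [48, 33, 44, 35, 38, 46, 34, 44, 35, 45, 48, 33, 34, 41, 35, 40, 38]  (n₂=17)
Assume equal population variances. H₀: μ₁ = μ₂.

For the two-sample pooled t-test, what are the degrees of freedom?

df = n₁ + n₂ − 2 = 21 + 17 − 2 = 36

degrees of freedom = 36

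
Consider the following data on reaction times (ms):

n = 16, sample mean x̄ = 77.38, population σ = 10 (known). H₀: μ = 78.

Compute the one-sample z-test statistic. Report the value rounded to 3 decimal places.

test statistic = -0.248

SE = σ/√n = 10/√16 = 2.5000
z = (x̄−μ₀)/SE = (77.38−78)/2.5000 = -0.2480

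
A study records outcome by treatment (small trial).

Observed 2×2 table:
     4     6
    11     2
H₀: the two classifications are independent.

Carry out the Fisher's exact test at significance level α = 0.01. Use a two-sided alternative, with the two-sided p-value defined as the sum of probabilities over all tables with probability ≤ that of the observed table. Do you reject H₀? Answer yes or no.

reject H₀: no

Margins: r₁=10, r₂=13, c₁=15, c₂=8, n=23
p_obs = C(10,4)·C(13,11)/C(23,15); sum pmf over tables with pmf ≤ p_obs
p-value (two-sided) = 0.03931
At α=0.01: p ≥ α → fail to reject H₀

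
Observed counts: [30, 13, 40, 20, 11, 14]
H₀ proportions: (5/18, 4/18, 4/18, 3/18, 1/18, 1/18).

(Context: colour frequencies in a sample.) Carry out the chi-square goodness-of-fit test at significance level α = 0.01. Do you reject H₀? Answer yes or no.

n = 128; E_i = n·p_i = [35.56, 28.44, 28.44, 21.33, 7.11, 7.11]
χ² = (30−35.56)²/35.56 + (13−28.44)²/28.44 + (40−28.44)²/28.44 + (20−21.33)²/21.33 + (11−7.11)²/7.11 + (14−7.11)²/7.11 = 22.8320
df = 5
p-value (upper-tail) = 0.00036
At α=0.01: p < α → reject H₀

reject H₀: yes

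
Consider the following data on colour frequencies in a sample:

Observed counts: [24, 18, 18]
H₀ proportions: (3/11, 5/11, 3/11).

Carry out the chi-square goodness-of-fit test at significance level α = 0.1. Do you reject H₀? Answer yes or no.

n = 60; E_i = n·p_i = [16.36, 27.27, 16.36]
χ² = (24−16.36)²/16.36 + (18−27.27)²/27.27 + (18−16.36)²/16.36 = 6.8800
df = 2
p-value (upper-tail) = 0.03206
At α=0.1: p < α → reject H₀

reject H₀: yes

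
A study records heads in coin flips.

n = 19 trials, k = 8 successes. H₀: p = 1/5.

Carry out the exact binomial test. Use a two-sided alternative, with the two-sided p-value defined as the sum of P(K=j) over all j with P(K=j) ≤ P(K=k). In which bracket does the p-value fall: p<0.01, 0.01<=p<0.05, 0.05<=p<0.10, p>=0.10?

Exact binomial: n=19, k=8, p₀=1/5=0.2000
P(X=j) = C(n,j)·p₀^j·(1−p₀)^(n−j); p = Σ P(X=j) over j with P(X=j) ≤ P(X=8)
p-value (two-sided) = 0.03769
→ bracket: 0.01<=p<0.05

p-value bracket: 0.01<=p<0.05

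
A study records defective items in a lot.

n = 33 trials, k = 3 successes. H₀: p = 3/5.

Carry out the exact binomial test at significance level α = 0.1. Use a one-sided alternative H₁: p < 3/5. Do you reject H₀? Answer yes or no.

Exact binomial: n=33, k=3, p₀=3/5=0.6000
P(X≤3) from Σ C(n,i)·p₀^i·(1−p₀)^(n−i)
p-value (one-sided, H₁ less) = 0.00000
At α=0.1: p < α → reject H₀

reject H₀: yes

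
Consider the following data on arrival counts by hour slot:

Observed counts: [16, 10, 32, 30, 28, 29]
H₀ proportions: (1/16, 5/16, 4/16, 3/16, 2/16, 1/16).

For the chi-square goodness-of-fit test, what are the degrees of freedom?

degrees of freedom = 5

df = k − 1 = 6 − 1 = 5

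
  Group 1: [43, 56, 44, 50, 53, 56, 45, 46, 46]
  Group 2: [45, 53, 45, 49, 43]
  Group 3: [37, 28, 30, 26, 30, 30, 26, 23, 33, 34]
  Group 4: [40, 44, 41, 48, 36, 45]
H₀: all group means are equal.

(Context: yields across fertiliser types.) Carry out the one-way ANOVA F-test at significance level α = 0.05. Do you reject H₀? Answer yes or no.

reject H₀: yes

Group means [48.78, 47.00, 29.70, 42.33], grand mean 40.833
SSB = Σnᵢ(x̄ᵢ−x̄)² = 2011.178; SSW = ΣΣ(x−x̄ᵢ)² = 520.989
MSB = 2011.178/3 = 670.3926; MSW = 520.989/26 = 20.0380
F = MSB/MSW = 33.4560
df = (3, 26)
p-value (upper-tail) = 0.00000
At α=0.05: p < α → reject H₀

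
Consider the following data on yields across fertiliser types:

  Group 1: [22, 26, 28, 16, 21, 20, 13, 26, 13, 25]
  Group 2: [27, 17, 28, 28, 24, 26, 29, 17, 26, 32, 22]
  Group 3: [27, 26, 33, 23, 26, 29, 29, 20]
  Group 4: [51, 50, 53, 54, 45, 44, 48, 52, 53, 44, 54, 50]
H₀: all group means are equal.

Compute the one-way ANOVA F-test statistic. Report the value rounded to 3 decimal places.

test statistic = 93.449

Group means [21.00, 25.09, 26.62, 49.83], grand mean 31.634
SSB = Σnᵢ(x̄ᵢ−x̄)² = 5777.061; SSW = ΣΣ(x−x̄ᵢ)² = 762.451
MSB = 5777.061/3 = 1925.6871; MSW = 762.451/37 = 20.6068
F = MSB/MSW = 93.4492
df = (3, 37)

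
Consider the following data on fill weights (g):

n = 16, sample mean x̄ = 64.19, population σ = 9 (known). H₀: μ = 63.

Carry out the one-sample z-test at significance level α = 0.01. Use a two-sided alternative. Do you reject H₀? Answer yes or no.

SE = σ/√n = 9/√16 = 2.2500
z = (x̄−μ₀)/SE = (64.19−63)/2.2500 = 0.5289
p-value (two-sided) = 0.59688
At α=0.01: p ≥ α → fail to reject H₀

reject H₀: no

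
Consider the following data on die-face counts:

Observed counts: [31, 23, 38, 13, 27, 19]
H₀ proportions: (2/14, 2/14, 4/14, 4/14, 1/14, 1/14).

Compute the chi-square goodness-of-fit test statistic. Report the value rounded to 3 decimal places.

test statistic = 56.520

n = 151; E_i = n·p_i = [21.57, 21.57, 43.14, 43.14, 10.79, 10.79]
χ² = (31−21.57)²/21.57 + (23−21.57)²/21.57 + (38−43.14)²/43.14 + (13−43.14)²/43.14 + (27−10.79)²/10.79 + (19−10.79)²/10.79 = 56.5199
df = 5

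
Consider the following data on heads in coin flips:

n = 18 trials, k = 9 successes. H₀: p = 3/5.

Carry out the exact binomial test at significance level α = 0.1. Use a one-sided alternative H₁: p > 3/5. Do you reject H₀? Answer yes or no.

reject H₀: no

Exact binomial: n=18, k=9, p₀=3/5=0.6000
P(X≥9) from Σ C(n,i)·p₀^i·(1−p₀)^(n−i)
p-value (one-sided, H₁ greater) = 0.86529
At α=0.1: p ≥ α → fail to reject H₀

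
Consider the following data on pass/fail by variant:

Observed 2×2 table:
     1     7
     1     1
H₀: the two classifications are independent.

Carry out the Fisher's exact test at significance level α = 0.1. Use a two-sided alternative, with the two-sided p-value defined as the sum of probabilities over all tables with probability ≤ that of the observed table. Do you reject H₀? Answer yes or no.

reject H₀: no

Margins: r₁=8, r₂=2, c₁=2, c₂=8, n=10
p_obs = C(8,1)·C(2,1)/C(10,2); sum pmf over tables with pmf ≤ p_obs
p-value (two-sided) = 0.37778
At α=0.1: p ≥ α → fail to reject H₀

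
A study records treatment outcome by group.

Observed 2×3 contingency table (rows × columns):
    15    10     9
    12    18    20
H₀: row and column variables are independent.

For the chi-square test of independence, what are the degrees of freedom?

degrees of freedom = 2

df = (r−1)(c−1) = (2−1)·(3−1) = 2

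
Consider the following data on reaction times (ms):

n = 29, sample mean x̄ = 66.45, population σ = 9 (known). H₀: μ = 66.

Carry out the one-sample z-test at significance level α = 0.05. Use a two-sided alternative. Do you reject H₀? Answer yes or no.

SE = σ/√n = 9/√29 = 1.6713
z = (x̄−μ₀)/SE = (66.45−66)/1.6713 = 0.2693
p-value (two-sided) = 0.78773
At α=0.05: p ≥ α → fail to reject H₀

reject H₀: no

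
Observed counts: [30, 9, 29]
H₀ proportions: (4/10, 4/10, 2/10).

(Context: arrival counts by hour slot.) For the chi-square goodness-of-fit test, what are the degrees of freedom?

df = k − 1 = 3 − 1 = 2

degrees of freedom = 2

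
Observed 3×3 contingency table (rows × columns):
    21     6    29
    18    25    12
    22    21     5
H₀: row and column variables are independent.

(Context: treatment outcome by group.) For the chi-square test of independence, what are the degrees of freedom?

degrees of freedom = 4

df = (r−1)(c−1) = (3−1)·(3−1) = 4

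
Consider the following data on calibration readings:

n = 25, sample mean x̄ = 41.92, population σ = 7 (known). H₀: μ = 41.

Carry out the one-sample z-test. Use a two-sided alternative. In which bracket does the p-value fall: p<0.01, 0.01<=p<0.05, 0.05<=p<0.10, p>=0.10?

SE = σ/√n = 7/√25 = 1.4000
z = (x̄−μ₀)/SE = (41.92−41)/1.4000 = 0.6571
p-value (two-sided) = 0.51109
→ bracket: p>=0.10

p-value bracket: p>=0.10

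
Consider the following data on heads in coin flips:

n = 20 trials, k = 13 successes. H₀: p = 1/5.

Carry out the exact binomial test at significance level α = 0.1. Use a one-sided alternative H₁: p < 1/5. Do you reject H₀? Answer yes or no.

Exact binomial: n=20, k=13, p₀=1/5=0.2000
P(X≤13) from Σ C(n,i)·p₀^i·(1−p₀)^(n−i)
p-value (one-sided, H₁ less) = 1.00000
At α=0.1: p ≥ α → fail to reject H₀

reject H₀: no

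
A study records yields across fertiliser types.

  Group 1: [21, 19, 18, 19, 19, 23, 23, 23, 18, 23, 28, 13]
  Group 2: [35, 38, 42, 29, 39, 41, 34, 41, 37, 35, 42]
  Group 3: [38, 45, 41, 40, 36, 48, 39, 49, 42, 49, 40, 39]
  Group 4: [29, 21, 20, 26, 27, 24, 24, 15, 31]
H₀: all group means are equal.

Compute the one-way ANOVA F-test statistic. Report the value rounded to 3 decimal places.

Group means [20.58, 37.55, 42.17, 24.11], grand mean 31.432
SSB = Σnᵢ(x̄ᵢ−x̄)² = 3688.596; SSW = ΣΣ(x−x̄ᵢ)² = 736.199
MSB = 3688.596/3 = 1229.5320; MSW = 736.199/40 = 18.4050
F = MSB/MSW = 66.8043
df = (3, 40)

test statistic = 66.804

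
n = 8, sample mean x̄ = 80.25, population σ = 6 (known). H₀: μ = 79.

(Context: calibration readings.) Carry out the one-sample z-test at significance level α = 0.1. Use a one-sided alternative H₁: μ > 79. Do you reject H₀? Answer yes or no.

reject H₀: no

SE = σ/√n = 6/√8 = 2.1213
z = (x̄−μ₀)/SE = (80.25−79)/2.1213 = 0.5893
p-value (one-sided, H₁ greater) = 0.27784
At α=0.1: p ≥ α → fail to reject H₀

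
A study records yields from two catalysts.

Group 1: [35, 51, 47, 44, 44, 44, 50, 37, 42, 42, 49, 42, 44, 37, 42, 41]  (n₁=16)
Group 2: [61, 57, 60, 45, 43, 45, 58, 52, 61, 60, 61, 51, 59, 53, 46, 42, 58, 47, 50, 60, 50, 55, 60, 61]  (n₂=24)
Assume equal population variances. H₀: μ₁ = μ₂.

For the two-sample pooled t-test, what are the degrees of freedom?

degrees of freedom = 38

df = n₁ + n₂ − 2 = 16 + 24 − 2 = 38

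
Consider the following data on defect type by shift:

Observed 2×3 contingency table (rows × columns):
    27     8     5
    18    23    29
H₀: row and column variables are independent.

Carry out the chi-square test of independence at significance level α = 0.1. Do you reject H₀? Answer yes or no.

Row totals [40, 70], col totals [45, 31, 34], n=110
χ² = (27−16.36)²/16.36 + (8−11.27)²/11.27 + (5−12.36)²/12.36 + (18−28.64)²/28.64 + (23−19.73)²/19.73 + (29−21.64)²/21.64 = 19.2492
df = 2
p-value (upper-tail) = 0.00007
At α=0.1: p < α → reject H₀

reject H₀: yes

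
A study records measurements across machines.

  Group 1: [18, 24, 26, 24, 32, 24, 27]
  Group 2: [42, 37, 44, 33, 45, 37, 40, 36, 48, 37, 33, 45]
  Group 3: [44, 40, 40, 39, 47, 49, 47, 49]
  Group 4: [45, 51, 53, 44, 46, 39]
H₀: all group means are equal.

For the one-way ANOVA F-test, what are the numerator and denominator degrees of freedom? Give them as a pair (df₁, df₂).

degrees of freedom = [3, 29]

k = 4 groups, N = 33 total
df = (k−1, N−k) = (4−1, 33−4) = (3, 29)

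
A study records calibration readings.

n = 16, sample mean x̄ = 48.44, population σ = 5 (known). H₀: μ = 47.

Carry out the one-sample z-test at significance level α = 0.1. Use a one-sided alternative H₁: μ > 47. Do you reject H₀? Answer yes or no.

SE = σ/√n = 5/√16 = 1.2500
z = (x̄−μ₀)/SE = (48.44−47)/1.2500 = 1.1520
p-value (one-sided, H₁ greater) = 0.12466
At α=0.1: p ≥ α → fail to reject H₀

reject H₀: no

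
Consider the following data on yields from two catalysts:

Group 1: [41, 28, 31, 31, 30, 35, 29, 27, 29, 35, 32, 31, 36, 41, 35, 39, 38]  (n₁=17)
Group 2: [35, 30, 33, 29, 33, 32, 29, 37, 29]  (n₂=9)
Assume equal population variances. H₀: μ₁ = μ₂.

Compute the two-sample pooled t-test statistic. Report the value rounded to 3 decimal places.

test statistic = 0.918

x̄₁=33.412, s₁=4.487, n₁=17
x̄₂=31.889, s₂=2.892, n₂=9
s_p² = [16·4.487² + 8·2.892²]/24 = 16.2086
SE = √(s_p²·(1/17+1/9)) = 1.6596
t = (33.412−31.889)/1.6596 = 0.9176
df = 24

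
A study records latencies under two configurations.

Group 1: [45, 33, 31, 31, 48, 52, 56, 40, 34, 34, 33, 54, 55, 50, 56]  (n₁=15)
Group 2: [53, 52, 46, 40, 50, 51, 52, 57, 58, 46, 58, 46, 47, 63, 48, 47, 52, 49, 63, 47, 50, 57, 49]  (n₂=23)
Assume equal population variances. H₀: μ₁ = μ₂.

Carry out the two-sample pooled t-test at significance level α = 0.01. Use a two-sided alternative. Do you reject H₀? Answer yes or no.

x̄₁=43.467, s₁=10.063, n₁=15
x̄₂=51.348, s₂=5.741, n₂=23
s_p² = [14·10.063² + 22·5.741²]/36 = 59.5264
SE = √(s_p²·(1/15+1/23)) = 2.5606
t = (43.467−51.348)/2.5606 = -3.0779
df = 36
p-value (two-sided) = 0.00397
At α=0.01: p < α → reject H₀

reject H₀: yes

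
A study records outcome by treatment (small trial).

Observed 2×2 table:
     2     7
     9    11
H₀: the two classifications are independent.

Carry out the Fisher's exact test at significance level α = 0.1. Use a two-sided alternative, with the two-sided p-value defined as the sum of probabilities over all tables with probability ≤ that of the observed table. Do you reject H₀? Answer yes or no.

Margins: r₁=9, r₂=20, c₁=11, c₂=18, n=29
p_obs = C(9,2)·C(20,9)/C(29,11); sum pmf over tables with pmf ≤ p_obs
p-value (two-sided) = 0.41183
At α=0.1: p ≥ α → fail to reject H₀

reject H₀: no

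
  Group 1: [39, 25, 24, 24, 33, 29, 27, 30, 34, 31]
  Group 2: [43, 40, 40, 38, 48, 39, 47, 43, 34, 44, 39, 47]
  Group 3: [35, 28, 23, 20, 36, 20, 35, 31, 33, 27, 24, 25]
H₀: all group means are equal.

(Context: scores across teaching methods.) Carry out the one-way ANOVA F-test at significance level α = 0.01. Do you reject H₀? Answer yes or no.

Group means [29.60, 41.83, 28.08], grand mean 33.382
SSB = Σnᵢ(x̄ᵢ−x̄)² = 1337.046; SSW = ΣΣ(x−x̄ᵢ)² = 784.983
MSB = 1337.046/2 = 668.5230; MSW = 784.983/31 = 25.3220
F = MSB/MSW = 26.4008
df = (2, 31)
p-value (upper-tail) = 0.00000
At α=0.01: p < α → reject H₀

reject H₀: yes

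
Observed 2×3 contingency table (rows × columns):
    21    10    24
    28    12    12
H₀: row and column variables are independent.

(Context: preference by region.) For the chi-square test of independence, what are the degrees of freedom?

df = (r−1)(c−1) = (2−1)·(3−1) = 2

degrees of freedom = 2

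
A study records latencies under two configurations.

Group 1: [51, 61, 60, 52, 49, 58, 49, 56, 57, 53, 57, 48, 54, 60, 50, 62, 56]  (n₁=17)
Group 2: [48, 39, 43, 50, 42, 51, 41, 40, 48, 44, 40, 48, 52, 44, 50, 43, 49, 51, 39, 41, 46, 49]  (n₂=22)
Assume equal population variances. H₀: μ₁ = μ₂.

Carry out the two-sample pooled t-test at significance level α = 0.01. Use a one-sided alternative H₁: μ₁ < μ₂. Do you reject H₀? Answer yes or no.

x̄₁=54.882, s₁=4.540, n₁=17
x̄₂=45.364, s₂=4.370, n₂=22
s_p² = [16·4.540² + 21·4.370²]/37 = 19.7529
SE = √(s_p²·(1/17+1/22)) = 1.4352
t = (54.882−45.364)/1.4352 = 6.6323
df = 37
p-value (one-sided, H₁ less) = 1.00000
At α=0.01: p ≥ α → fail to reject H₀

reject H₀: no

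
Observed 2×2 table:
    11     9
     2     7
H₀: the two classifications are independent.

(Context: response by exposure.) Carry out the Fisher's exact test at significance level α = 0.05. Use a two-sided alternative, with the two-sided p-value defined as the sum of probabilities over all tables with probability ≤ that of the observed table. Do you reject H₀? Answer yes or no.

Margins: r₁=20, r₂=9, c₁=13, c₂=16, n=29
p_obs = C(20,11)·C(9,2)/C(29,13); sum pmf over tables with pmf ≤ p_obs
p-value (two-sided) = 0.12964
At α=0.05: p ≥ α → fail to reject H₀

reject H₀: no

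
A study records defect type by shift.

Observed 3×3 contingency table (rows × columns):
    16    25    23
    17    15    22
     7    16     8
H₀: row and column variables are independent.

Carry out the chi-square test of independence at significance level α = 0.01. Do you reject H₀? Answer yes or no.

reject H₀: no

Row totals [64, 54, 31], col totals [40, 56, 53], n=149
χ² = (16−17.18)²/17.18 + (25−24.05)²/24.05 + (23−22.77)²/22.77 + (17−14.50)²/14.50 + (15−20.30)²/20.30 + (22−19.21)²/19.21 + (7−8.32)²/8.32 + (16−11.65)²/11.65 + (8−11.03)²/11.03 = 5.0049
df = 4
p-value (upper-tail) = 0.28680
At α=0.01: p ≥ α → fail to reject H₀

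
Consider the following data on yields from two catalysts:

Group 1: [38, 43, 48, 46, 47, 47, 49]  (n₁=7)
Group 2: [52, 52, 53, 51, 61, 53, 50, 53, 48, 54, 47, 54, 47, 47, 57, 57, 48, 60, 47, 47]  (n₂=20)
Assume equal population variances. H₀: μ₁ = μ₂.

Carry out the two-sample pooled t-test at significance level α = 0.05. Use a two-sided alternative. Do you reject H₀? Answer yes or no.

x̄₁=45.429, s₁=3.780, n₁=7
x̄₂=51.900, s₂=4.400, n₂=20
s_p² = [6·3.780² + 19·4.400²]/25 = 18.1406
SE = √(s_p²·(1/7+1/20)) = 1.8704
t = (45.429−51.900)/1.8704 = -3.4598
df = 25
p-value (two-sided) = 0.00195
At α=0.05: p < α → reject H₀

reject H₀: yes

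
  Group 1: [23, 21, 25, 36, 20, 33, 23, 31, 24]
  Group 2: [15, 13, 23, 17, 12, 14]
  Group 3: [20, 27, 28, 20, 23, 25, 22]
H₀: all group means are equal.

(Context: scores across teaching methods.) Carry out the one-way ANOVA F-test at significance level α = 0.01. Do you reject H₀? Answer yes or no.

Group means [26.22, 15.67, 23.57], grand mean 22.500
SSB = Σnᵢ(x̄ᵢ−x̄)² = 412.897; SSW = ΣΣ(x−x̄ᵢ)² = 398.603
MSB = 412.897/2 = 206.4484; MSW = 398.603/19 = 20.9791
F = MSB/MSW = 9.8407
df = (2, 19)
p-value (upper-tail) = 0.00117
At α=0.01: p < α → reject H₀

reject H₀: yes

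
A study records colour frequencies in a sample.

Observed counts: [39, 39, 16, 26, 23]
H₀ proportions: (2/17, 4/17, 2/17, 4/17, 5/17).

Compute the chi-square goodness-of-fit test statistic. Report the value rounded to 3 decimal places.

n = 143; E_i = n·p_i = [16.82, 33.65, 16.82, 33.65, 42.06]
χ² = (39−16.82)²/16.82 + (39−33.65)²/33.65 + (16−16.82)²/16.82 + (26−33.65)²/33.65 + (23−42.06)²/42.06 = 40.4990
df = 4

test statistic = 40.499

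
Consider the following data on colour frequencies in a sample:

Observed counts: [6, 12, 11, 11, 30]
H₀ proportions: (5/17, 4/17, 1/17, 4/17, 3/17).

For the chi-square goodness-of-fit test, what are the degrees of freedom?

df = k − 1 = 5 − 1 = 4

degrees of freedom = 4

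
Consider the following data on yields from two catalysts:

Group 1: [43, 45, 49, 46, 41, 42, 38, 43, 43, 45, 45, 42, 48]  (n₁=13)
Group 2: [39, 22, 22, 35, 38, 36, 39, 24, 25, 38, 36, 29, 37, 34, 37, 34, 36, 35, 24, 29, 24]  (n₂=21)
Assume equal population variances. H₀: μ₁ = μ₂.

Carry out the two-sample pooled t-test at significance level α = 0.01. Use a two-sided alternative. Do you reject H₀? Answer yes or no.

reject H₀: yes

x̄₁=43.846, s₁=2.940, n₁=13
x̄₂=32.048, s₂=6.136, n₂=21
s_p² = [12·2.940² + 20·6.136²]/32 = 26.7701
SE = √(s_p²·(1/13+1/21)) = 1.8259
t = (43.846−32.048)/1.8259 = 6.4617
df = 32
p-value (two-sided) = 0.00000
At α=0.01: p < α → reject H₀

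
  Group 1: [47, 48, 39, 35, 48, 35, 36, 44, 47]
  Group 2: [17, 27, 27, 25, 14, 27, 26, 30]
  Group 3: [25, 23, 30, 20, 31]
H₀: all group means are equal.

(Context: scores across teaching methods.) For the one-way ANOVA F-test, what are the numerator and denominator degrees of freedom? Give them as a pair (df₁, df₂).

k = 3 groups, N = 22 total
df = (k−1, N−k) = (3−1, 22−3) = (2, 19)

degrees of freedom = [2, 19]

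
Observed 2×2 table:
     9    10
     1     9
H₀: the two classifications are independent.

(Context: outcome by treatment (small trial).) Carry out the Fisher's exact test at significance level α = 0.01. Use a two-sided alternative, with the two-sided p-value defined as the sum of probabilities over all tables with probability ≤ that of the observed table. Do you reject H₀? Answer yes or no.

Margins: r₁=19, r₂=10, c₁=10, c₂=19, n=29
p_obs = C(19,9)·C(10,1)/C(29,10); sum pmf over tables with pmf ≤ p_obs
p-value (two-sided) = 0.09757
At α=0.01: p ≥ α → fail to reject H₀

reject H₀: no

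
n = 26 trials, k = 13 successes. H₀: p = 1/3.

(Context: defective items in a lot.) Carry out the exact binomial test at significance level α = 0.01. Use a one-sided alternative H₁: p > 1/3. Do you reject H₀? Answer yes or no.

Exact binomial: n=26, k=13, p₀=1/3=0.3333
P(X≥13) from Σ C(n,i)·p₀^i·(1−p₀)^(n−i)
p-value (one-sided, H₁ greater) = 0.05827
At α=0.01: p ≥ α → fail to reject H₀

reject H₀: no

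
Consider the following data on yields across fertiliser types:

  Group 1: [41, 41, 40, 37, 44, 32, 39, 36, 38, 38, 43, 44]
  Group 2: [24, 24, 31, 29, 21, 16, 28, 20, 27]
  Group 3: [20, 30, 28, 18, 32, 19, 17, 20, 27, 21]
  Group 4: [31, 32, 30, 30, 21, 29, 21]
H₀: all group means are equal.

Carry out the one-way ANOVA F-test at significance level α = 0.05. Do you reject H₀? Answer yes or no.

reject H₀: yes

Group means [39.42, 24.44, 23.20, 27.71], grand mean 29.447
SSB = Σnᵢ(x̄ᵢ−x̄)² = 1829.227; SSW = ΣΣ(x−x̄ᵢ)² = 724.167
MSB = 1829.227/3 = 609.7424; MSW = 724.167/34 = 21.2990
F = MSB/MSW = 28.6277
df = (3, 34)
p-value (upper-tail) = 0.00000
At α=0.05: p < α → reject H₀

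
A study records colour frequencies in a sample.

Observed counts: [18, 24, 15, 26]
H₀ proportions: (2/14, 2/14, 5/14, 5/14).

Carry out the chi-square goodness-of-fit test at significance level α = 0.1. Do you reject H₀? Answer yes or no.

n = 83; E_i = n·p_i = [11.86, 11.86, 29.64, 29.64]
χ² = (18−11.86)²/11.86 + (24−11.86)²/11.86 + (15−29.64)²/29.64 + (26−29.64)²/29.64 = 23.2988
df = 3
p-value (upper-tail) = 0.00003
At α=0.1: p < α → reject H₀

reject H₀: yes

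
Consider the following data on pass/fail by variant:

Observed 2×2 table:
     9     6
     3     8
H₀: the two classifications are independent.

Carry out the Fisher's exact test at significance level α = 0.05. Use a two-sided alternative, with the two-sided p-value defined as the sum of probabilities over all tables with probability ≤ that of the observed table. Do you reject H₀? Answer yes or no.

Margins: r₁=15, r₂=11, c₁=12, c₂=14, n=26
p_obs = C(15,9)·C(11,3)/C(26,12); sum pmf over tables with pmf ≤ p_obs
p-value (two-sided) = 0.13025
At α=0.05: p ≥ α → fail to reject H₀

reject H₀: no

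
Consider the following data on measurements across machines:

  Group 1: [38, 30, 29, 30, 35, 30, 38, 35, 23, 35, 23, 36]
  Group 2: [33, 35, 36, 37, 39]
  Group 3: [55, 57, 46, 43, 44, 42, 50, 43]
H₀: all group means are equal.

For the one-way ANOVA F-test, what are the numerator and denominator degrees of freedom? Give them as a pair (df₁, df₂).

degrees of freedom = [2, 22]

k = 3 groups, N = 25 total
df = (k−1, N−k) = (3−1, 25−3) = (2, 22)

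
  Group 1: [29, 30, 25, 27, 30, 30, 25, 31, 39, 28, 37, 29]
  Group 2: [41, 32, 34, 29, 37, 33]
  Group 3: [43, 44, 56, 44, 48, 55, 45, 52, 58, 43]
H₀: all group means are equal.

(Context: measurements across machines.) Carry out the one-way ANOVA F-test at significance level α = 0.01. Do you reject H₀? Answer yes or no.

reject H₀: yes

Group means [30.00, 34.33, 48.80], grand mean 37.643
SSB = Σnᵢ(x̄ᵢ−x̄)² = 2011.495; SSW = ΣΣ(x−x̄ᵢ)² = 596.933
MSB = 2011.495/2 = 1005.7476; MSW = 596.933/25 = 23.8773
F = MSB/MSW = 42.1214
df = (2, 25)
p-value (upper-tail) = 0.00000
At α=0.01: p < α → reject H₀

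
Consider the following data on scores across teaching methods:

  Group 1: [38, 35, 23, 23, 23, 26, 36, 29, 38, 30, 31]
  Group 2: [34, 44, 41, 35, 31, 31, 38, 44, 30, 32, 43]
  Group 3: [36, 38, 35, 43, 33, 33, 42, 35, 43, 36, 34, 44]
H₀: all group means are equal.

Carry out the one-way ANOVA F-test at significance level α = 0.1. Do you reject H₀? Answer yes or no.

reject H₀: yes

Group means [30.18, 36.64, 37.67], grand mean 34.912
SSB = Σnᵢ(x̄ᵢ−x̄)² = 369.887; SSW = ΣΣ(x−x̄ᵢ)² = 854.848
MSB = 369.887/2 = 184.9434; MSW = 854.848/31 = 27.5758
F = MSB/MSW = 6.7067
df = (2, 31)
p-value (upper-tail) = 0.00380
At α=0.1: p < α → reject H₀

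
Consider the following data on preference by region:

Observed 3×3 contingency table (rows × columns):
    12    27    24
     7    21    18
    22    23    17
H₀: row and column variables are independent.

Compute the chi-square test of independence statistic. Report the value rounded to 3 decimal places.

Row totals [63, 46, 62], col totals [41, 71, 59], n=171
χ² = (12−15.11)²/15.11 + (27−26.16)²/26.16 + (24−21.74)²/21.74 + (7−11.03)²/11.03 + (21−19.10)²/19.10 + (18−15.87)²/15.87 + (22−14.87)²/14.87 + (23−25.74)²/25.74 + (17−21.39)²/21.39 = 7.4657
df = 4

test statistic = 7.466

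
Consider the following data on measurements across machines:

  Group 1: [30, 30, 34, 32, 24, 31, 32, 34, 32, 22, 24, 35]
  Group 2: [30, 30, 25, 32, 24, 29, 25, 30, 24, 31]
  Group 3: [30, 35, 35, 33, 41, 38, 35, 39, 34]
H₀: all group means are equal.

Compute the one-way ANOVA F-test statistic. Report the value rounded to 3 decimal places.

Group means [30.00, 28.00, 35.56], grand mean 30.968
SSB = Σnᵢ(x̄ᵢ−x̄)² = 288.746; SSW = ΣΣ(x−x̄ᵢ)² = 382.222
MSB = 288.746/2 = 144.3728; MSW = 382.222/28 = 13.6508
F = MSB/MSW = 10.5761
df = (2, 28)

test statistic = 10.576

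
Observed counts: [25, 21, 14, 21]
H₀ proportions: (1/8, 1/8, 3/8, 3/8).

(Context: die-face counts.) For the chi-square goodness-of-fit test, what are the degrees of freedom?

degrees of freedom = 3

df = k − 1 = 4 − 1 = 3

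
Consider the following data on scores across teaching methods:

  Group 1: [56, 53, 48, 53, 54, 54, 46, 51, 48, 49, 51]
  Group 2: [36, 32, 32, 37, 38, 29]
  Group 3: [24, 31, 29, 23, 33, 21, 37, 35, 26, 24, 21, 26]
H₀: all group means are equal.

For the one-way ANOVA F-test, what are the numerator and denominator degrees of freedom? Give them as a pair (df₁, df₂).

degrees of freedom = [2, 26]

k = 3 groups, N = 29 total
df = (k−1, N−k) = (3−1, 29−3) = (2, 26)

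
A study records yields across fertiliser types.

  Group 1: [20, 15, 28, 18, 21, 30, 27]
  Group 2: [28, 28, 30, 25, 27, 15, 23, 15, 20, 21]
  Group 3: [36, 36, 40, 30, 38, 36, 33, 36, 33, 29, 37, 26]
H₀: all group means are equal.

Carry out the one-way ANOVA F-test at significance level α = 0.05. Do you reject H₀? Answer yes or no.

reject H₀: yes

Group means [22.71, 23.20, 34.17], grand mean 27.621
SSB = Σnᵢ(x̄ᵢ−x̄)² = 878.132; SSW = ΣΣ(x−x̄ᵢ)² = 634.695
MSB = 878.132/2 = 439.0662; MSW = 634.695/26 = 24.4114
F = MSB/MSW = 17.9861
df = (2, 26)
p-value (upper-tail) = 0.00001
At α=0.05: p < α → reject H₀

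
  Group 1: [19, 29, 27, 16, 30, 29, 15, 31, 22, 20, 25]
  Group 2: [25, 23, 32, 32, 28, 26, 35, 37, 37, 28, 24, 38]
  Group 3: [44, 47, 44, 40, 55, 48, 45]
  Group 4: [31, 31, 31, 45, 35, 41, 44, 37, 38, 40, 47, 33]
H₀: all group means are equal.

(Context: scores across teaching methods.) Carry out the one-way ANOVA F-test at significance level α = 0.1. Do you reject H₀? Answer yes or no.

reject H₀: yes

Group means [23.91, 30.42, 46.14, 37.75], grand mean 33.429
SSB = Σnᵢ(x̄ᵢ−x̄)² = 2461.353; SSW = ΣΣ(x−x̄ᵢ)² = 1152.933
MSB = 2461.353/3 = 820.4509; MSW = 1152.933/38 = 30.3403
F = MSB/MSW = 27.0416
df = (3, 38)
p-value (upper-tail) = 0.00000
At α=0.1: p < α → reject H₀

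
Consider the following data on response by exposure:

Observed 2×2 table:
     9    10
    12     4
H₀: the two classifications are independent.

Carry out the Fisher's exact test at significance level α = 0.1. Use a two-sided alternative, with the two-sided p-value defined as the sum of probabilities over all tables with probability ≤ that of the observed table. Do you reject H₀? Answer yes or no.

reject H₀: no

Margins: r₁=19, r₂=16, c₁=21, c₂=14, n=35
p_obs = C(19,9)·C(16,12)/C(35,21); sum pmf over tables with pmf ≤ p_obs
p-value (two-sided) = 0.16619
At α=0.1: p ≥ α → fail to reject H₀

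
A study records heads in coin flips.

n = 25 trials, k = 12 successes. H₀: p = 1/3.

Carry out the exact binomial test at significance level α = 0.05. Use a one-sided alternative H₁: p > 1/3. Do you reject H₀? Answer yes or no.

Exact binomial: n=25, k=12, p₀=1/3=0.3333
P(X≥12) from Σ C(n,i)·p₀^i·(1−p₀)^(n−i)
p-value (one-sided, H₁ greater) = 0.09179
At α=0.05: p ≥ α → fail to reject H₀

reject H₀: no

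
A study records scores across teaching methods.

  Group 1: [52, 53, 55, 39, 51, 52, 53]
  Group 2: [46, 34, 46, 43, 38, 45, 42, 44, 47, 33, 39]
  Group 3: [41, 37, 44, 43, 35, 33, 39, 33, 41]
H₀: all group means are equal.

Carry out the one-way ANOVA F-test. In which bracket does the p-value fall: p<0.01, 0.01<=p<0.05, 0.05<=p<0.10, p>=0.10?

p-value bracket: p<0.01

Group means [50.71, 41.55, 38.44], grand mean 42.889
SSB = Σnᵢ(x̄ᵢ−x̄)² = 626.289; SSW = ΣΣ(x−x̄ᵢ)² = 546.378
MSB = 626.289/2 = 313.1443; MSW = 546.378/24 = 22.7658
F = MSB/MSW = 13.7551
df = (2, 24)
p-value (upper-tail) = 0.00010
→ bracket: p<0.01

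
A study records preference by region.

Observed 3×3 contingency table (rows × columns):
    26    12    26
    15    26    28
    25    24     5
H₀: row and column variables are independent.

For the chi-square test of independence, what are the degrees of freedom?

df = (r−1)(c−1) = (3−1)·(3−1) = 4

degrees of freedom = 4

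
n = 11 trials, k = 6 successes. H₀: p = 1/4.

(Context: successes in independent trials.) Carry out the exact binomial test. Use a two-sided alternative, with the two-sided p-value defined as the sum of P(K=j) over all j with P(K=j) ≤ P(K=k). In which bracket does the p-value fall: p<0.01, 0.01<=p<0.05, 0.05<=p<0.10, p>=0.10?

Exact binomial: n=11, k=6, p₀=1/4=0.2500
P(X=j) = C(n,j)·p₀^j·(1−p₀)^(n−j); p = Σ P(X=j) over j with P(X=j) ≤ P(X=6)
p-value (two-sided) = 0.03433
→ bracket: 0.01<=p<0.05

p-value bracket: 0.01<=p<0.05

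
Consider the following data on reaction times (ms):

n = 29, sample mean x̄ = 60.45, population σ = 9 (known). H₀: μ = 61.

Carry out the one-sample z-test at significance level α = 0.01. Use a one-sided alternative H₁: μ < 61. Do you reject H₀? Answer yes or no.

SE = σ/√n = 9/√29 = 1.6713
z = (x̄−μ₀)/SE = (60.45−61)/1.6713 = -0.3291
p-value (one-sided, H₁ less) = 0.37104
At α=0.01: p ≥ α → fail to reject H₀

reject H₀: no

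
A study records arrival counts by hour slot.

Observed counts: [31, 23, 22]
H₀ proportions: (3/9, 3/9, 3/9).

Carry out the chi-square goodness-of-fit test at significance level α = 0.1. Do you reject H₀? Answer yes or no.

reject H₀: no

n = 76; E_i = n·p_i = [25.33, 25.33, 25.33]
χ² = (31−25.33)²/25.33 + (23−25.33)²/25.33 + (22−25.33)²/25.33 = 1.9211
df = 2
p-value (upper-tail) = 0.38269
At α=0.1: p ≥ α → fail to reject H₀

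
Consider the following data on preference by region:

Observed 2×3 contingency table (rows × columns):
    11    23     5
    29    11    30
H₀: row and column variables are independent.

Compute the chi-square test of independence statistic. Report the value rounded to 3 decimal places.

Row totals [39, 70], col totals [40, 34, 35], n=109
χ² = (11−14.31)²/14.31 + (23−12.17)²/12.17 + (5−12.52)²/12.52 + (29−25.69)²/25.69 + (11−21.83)²/21.83 + (30−22.48)²/22.48 = 23.2571
df = 2

test statistic = 23.257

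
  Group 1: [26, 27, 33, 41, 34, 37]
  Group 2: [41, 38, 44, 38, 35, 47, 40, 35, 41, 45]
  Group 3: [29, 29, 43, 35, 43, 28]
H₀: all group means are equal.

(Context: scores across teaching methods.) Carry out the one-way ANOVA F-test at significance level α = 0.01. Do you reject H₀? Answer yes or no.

Group means [33.00, 40.40, 34.50], grand mean 36.773
SSB = Σnᵢ(x̄ᵢ−x̄)² = 247.964; SSW = ΣΣ(x−x̄ᵢ)² = 561.900
MSB = 247.964/2 = 123.9818; MSW = 561.900/19 = 29.5737
F = MSB/MSW = 4.1923
df = (2, 19)
p-value (upper-tail) = 0.03103
At α=0.01: p ≥ α → fail to reject H₀

reject H₀: no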